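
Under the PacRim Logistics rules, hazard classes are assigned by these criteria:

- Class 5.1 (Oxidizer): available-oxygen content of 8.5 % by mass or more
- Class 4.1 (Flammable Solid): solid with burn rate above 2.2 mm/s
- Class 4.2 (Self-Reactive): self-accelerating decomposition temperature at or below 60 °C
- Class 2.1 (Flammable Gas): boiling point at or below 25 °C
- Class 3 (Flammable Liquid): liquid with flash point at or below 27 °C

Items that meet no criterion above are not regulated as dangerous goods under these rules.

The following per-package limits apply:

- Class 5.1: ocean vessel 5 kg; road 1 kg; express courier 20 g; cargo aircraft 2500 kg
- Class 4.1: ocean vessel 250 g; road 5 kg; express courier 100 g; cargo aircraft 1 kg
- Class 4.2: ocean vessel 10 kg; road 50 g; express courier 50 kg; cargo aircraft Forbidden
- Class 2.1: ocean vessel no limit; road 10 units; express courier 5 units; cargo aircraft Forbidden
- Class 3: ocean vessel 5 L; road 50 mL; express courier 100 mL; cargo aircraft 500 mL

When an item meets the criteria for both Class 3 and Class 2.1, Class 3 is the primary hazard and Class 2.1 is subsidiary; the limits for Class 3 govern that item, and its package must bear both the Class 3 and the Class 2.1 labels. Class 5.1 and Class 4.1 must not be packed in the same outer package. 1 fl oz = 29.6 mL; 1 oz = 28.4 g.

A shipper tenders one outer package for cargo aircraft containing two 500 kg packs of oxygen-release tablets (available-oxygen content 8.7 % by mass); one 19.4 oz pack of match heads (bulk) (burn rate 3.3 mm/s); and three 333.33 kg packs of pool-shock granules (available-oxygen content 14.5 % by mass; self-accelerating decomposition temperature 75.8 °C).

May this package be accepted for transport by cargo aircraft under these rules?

Oxygen-release tablets: available-oxygen content 8.7 % by mass ≥ 8.5 % by mass → Class 5.1 (Oxidizer).
The match heads (bulk) have burn rate 3.3 mm/s, which is > 2.2 mm/s, so they are Class 4.1 (Flammable Solid).
The pool-shock granules have available-oxygen content 14.5 % by mass, which is ≥ 8.5 % by mass, so they are Class 5.1 (Oxidizer).
Class 5.1 net quantity: (two 500 kg packs = 1000 kg) + (three 333.33 kg packs = 999.99 kg) = 1999.99 kg.
1999.99 kg is within the cargo aircraft limit of 2500 kg for Class 5.1.
Class 4.1 quantity: one 19.4 oz pack = 550.96 g.
550.96 g is within the cargo aircraft limit of 1 kg for Class 4.1.
Class 5.1 and Class 4.1 may not share an outer package.

No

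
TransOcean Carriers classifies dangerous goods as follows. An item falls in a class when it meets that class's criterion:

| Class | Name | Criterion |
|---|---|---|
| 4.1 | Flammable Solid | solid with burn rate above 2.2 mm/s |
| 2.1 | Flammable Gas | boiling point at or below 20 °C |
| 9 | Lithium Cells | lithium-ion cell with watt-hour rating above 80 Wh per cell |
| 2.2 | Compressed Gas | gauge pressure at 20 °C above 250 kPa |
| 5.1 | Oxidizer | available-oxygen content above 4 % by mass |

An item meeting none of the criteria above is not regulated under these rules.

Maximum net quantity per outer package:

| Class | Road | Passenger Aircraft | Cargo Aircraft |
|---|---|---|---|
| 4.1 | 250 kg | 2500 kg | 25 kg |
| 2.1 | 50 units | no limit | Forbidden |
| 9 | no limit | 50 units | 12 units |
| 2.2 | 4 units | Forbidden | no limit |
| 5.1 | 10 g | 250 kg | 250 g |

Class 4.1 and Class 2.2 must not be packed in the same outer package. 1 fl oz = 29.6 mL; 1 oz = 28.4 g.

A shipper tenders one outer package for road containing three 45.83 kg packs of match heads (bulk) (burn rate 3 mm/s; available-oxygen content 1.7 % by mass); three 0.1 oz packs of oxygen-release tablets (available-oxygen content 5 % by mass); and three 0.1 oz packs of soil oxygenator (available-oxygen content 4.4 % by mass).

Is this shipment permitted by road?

No

Match heads (bulk): burn rate 3 mm/s > 2.2 mm/s → Class 4.1 (Flammable Solid).
With available-oxygen content 5 % by mass (> 4 % by mass), the oxygen-release tablets fall in Class 5.1.
The soil oxygenator has available-oxygen content 4.4 % by mass, which is > 4 % by mass, so it is Class 5.1 (Oxidizer).
Class 5.1 net quantity: (three 0.1 oz packs = 8.52 g) + (three 0.1 oz packs = 8.52 g) = 17.04 g.
That exceeds the Class 5.1 road limit of 10 g.
Class 4.1 quantity: three 45.83 kg packs = 137.49 kg.
137.49 kg ≤ 250 kg (road limit, Class 4.1) — within limit.
The segregation rule (Class 4.1 with Class 2.2) does not apply to Class 5.1 with Class 4.1.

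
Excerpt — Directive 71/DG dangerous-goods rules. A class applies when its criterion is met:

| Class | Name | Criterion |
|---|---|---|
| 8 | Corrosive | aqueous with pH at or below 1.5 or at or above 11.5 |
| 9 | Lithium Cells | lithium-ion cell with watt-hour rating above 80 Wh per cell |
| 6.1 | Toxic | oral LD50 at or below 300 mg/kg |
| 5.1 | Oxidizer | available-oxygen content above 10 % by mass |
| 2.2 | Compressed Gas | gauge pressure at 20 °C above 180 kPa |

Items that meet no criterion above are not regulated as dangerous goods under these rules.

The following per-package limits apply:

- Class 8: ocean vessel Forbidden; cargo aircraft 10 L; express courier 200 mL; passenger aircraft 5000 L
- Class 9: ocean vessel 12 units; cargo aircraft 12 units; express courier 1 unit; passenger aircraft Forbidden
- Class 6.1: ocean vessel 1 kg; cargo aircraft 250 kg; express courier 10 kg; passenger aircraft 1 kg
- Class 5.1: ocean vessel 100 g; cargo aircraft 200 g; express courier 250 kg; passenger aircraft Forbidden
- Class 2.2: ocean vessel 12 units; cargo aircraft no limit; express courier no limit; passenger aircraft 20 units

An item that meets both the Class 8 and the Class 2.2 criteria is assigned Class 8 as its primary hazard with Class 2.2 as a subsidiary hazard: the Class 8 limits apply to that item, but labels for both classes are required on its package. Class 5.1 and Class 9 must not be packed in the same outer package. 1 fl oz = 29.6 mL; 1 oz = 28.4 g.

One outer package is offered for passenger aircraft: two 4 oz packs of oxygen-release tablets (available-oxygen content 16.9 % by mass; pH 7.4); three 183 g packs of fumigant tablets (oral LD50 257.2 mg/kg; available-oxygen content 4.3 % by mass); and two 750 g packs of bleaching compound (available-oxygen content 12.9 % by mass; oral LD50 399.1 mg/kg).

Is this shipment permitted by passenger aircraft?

No

Oxygen-release tablets: available-oxygen content 16.9 % by mass > 10 % by mass → Class 5.1 (Oxidizer).
With oral LD50 257.2 mg/kg (≤ 300 mg/kg), the fumigant tablets fall in Class 6.1.
The bleaching compound has available-oxygen content 12.9 % by mass, which is > 10 % by mass, so it is Class 5.1 (Oxidizer).
Class 5.1 net quantity: (two 4 oz packs = 227.2 g) + (two 750 g packs = 1.5 kg) = 1727.2 g.
Class 5.1 is Forbidden by passenger aircraft.
Class 6.1 quantity: three 183 g packs = 549 g.
That is within the Class 6.1 passenger aircraft limit of 1 kg.
The segregation rule (Class 5.1 with Class 9) does not apply to Class 5.1 with Class 6.1.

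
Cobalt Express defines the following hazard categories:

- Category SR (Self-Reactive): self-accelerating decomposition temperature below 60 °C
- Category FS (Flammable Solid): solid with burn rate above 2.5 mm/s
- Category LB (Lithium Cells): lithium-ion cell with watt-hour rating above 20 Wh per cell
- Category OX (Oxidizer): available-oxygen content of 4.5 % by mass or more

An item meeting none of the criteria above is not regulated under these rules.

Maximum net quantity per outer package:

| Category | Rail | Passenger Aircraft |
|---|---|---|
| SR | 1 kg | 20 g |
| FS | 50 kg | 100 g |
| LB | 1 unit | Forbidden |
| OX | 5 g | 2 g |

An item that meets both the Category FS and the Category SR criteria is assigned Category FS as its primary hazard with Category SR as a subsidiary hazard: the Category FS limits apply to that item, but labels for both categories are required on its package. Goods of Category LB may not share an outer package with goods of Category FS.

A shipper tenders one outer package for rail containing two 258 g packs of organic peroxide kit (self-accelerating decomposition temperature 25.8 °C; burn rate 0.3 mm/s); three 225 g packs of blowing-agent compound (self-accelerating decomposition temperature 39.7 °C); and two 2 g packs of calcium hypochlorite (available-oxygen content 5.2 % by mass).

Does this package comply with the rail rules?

No

The organic peroxide kit has self-accelerating decomposition temperature 25.8 °C, which is < 60 °C, so it is Category SR (Self-Reactive).
Blowing-agent compound: self-accelerating decomposition temperature 39.7 °C < 60 °C → Category SR (Self-Reactive).
Available-oxygen content 5.2 % by mass meets the Category OX criterion (Oxidizer), so the calcium hypochlorite is Category OX.
Category SR net quantity: (two 258 g packs = 516 g) + (three 225 g packs = 675 g) = 1.191 kg.
1.191 kg exceeds the rail limit of 1 kg for Category SR.
Category OX quantity: two 2 g packs = 4 g.
4 g is within the rail limit of 5 g for Category OX.
The segregation rule (Category LB with Category FS) does not apply to Category SR with Category OX.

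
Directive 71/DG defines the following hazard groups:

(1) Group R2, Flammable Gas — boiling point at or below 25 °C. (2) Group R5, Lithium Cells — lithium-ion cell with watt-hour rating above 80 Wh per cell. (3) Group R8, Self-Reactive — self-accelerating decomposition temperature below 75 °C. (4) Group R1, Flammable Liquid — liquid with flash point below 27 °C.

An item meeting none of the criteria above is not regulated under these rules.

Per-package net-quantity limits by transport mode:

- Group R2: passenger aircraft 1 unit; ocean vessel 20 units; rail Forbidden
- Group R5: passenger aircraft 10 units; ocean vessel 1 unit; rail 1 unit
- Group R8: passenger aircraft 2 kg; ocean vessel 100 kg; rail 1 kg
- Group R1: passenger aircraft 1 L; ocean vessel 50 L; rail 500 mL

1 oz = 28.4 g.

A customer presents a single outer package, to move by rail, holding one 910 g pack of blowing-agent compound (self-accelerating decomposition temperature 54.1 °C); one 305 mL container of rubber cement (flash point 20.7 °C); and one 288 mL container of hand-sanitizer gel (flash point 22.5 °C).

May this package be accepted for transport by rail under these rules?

No

Blowing-agent compound: self-accelerating decomposition temperature 54.1 °C < 75 °C → Group R8 (Self-Reactive).
Rubber cement: flash point 20.7 °C < 27 °C → Group R1 (Flammable Liquid).
Flash point 22.5 °C meets the Group R1 criterion (Flammable Liquid), so the hand-sanitizer gel is Group R1.
Group R1 net quantity: 305 mL + 288 mL = 593 mL.
593 mL > 500 mL (rail limit, Group R1) — over the limit.
Group R8 quantity: 910 g.
910 g ≤ 1 kg (rail limit, Group R8) — within limit.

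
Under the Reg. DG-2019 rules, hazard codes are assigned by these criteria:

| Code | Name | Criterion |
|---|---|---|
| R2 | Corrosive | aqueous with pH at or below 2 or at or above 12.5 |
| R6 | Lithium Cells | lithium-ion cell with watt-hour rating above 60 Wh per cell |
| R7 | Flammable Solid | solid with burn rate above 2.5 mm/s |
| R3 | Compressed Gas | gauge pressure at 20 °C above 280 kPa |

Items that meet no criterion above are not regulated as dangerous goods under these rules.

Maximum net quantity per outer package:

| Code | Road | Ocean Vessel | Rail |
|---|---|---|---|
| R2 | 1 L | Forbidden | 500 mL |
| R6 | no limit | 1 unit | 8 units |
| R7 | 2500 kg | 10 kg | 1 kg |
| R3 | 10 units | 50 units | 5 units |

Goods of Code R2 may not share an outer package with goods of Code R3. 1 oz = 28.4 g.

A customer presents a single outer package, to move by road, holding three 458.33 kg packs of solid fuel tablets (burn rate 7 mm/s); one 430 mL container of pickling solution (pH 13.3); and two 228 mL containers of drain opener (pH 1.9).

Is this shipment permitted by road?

Yes

With burn rate 7 mm/s (> 2.5 mm/s), the solid fuel tablets fall in Code R7.
pH 13.3 meets the Code R2 criterion (Corrosive), so the pickling solution is Code R2.
Drain opener: pH 1.9 ≤ 2 → Code R2 (Corrosive).
Code R2 net quantity: 430 mL + (two 228 mL containers = 456 mL) = 886 mL.
886 mL is within the road limit of 1 L for Code R2.
Code R7 quantity: three 458.33 kg packs = 1374.99 kg.
1374.99 kg is within the road limit of 2500 kg for Code R7.
The segregation rule (Code R2 with Code R3) does not apply to Code R2 with Code R7.
Every hazard code is within its road limit and no segregation rule is violated.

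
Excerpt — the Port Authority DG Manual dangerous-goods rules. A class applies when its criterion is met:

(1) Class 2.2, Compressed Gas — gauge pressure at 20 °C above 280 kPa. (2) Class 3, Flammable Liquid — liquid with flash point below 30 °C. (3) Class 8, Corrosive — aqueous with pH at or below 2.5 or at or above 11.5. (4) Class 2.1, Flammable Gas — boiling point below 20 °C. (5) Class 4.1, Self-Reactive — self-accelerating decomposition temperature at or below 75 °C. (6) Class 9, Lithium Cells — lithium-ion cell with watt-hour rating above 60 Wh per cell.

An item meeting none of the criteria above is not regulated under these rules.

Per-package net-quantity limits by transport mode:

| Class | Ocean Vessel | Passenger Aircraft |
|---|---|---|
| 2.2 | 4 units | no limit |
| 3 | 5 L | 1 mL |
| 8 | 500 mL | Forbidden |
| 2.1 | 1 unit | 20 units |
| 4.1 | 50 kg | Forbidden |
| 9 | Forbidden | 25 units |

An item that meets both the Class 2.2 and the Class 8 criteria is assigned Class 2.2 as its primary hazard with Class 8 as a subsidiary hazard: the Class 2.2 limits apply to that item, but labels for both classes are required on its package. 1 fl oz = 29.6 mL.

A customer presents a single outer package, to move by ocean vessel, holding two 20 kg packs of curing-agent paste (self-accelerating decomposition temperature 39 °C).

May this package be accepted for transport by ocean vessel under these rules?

Self-accelerating decomposition temperature 39 °C meets the Class 4.1 criterion (Self-Reactive), so the curing-agent paste is Class 4.1.
Class 4.1 quantity: two 20 kg packs = 40 kg.
40 kg is within the ocean vessel limit of 50 kg for Class 4.1.

Yes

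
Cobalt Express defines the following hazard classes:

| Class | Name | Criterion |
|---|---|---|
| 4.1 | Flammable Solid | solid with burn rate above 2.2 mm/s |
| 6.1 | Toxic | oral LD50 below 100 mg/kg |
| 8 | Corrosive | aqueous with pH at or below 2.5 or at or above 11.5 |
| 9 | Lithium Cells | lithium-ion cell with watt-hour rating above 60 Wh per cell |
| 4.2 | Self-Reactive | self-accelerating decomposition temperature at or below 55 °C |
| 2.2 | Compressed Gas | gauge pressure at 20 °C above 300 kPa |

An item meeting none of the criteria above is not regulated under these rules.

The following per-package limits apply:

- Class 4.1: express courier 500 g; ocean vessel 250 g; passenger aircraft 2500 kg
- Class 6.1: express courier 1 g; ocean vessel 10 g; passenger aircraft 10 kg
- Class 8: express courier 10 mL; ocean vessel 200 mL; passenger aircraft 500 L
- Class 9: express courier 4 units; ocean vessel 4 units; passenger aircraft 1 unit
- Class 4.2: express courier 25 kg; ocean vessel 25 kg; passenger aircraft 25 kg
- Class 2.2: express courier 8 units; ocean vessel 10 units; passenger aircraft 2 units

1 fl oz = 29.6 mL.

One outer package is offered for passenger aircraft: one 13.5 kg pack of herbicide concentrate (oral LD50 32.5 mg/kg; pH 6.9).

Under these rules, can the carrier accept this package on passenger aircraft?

No

Herbicide concentrate: oral LD50 32.5 mg/kg < 100 mg/kg → Class 6.1 (Toxic).
Class 6.1 quantity: 13.5 kg.
13.5 kg exceeds the passenger aircraft limit of 10 kg for Class 6.1.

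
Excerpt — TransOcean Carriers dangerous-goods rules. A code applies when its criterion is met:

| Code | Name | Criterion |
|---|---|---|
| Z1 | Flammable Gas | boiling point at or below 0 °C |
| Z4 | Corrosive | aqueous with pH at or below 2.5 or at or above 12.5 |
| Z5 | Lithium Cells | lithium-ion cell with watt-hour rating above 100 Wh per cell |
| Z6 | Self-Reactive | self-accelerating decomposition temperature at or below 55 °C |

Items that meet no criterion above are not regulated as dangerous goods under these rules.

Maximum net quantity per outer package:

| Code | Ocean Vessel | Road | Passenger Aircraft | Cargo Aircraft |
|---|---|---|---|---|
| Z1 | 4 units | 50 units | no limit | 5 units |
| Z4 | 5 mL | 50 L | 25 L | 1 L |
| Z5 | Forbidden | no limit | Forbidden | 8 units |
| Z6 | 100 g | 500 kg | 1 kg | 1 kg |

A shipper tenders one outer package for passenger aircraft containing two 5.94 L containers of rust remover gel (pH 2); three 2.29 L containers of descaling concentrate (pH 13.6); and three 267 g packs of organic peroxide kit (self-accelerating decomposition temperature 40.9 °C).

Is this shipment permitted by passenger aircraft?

pH 2 meets the Code Z4 criterion (Corrosive), so the rust remover gel is Code Z4.
pH 13.6 meets the Code Z4 criterion (Corrosive), so the descaling concentrate is Code Z4.
With self-accelerating decomposition temperature 40.9 °C (≤ 55 °C), the organic peroxide kit falls in Code Z6.
Code Z4 net quantity: (two 5.94 L containers = 11.88 L) + (three 2.29 L containers = 6.87 L) = 18.75 L.
That is within the Code Z4 passenger aircraft limit of 25 L.
Code Z6 quantity: three 267 g packs = 801 g.
That is within the Code Z6 passenger aircraft limit of 1 kg.
Every hazard code is within its passenger aircraft limit and no segregation rule is violated.

Yes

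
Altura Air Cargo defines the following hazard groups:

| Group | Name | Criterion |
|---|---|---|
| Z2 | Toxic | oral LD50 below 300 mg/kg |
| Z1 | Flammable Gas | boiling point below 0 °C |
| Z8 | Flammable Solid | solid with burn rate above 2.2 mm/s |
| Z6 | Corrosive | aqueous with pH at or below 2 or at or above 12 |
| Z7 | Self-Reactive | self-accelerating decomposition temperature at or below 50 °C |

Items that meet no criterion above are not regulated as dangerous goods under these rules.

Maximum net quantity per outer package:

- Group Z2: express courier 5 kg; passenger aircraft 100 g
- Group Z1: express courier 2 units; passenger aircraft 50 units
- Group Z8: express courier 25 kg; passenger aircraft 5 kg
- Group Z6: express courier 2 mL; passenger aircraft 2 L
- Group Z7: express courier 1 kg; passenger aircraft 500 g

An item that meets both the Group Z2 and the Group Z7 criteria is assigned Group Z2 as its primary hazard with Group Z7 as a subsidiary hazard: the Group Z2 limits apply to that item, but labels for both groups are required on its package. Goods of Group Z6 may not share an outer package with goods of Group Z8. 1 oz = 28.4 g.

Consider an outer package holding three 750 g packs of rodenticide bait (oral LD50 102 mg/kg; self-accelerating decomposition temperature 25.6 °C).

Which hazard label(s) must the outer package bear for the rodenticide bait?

The rodenticide bait has oral LD50 102 mg/kg, which is < 300 mg/kg, so it is Group Z2 (Toxic).
With self-accelerating decomposition temperature 25.6 °C (≤ 50 °C), the rodenticide bait falls in Group Z7.
By the precedence rule Group Z2 is primary and Group Z7 is subsidiary, and that rule requires both labels on the package.

Group Z2 and Z7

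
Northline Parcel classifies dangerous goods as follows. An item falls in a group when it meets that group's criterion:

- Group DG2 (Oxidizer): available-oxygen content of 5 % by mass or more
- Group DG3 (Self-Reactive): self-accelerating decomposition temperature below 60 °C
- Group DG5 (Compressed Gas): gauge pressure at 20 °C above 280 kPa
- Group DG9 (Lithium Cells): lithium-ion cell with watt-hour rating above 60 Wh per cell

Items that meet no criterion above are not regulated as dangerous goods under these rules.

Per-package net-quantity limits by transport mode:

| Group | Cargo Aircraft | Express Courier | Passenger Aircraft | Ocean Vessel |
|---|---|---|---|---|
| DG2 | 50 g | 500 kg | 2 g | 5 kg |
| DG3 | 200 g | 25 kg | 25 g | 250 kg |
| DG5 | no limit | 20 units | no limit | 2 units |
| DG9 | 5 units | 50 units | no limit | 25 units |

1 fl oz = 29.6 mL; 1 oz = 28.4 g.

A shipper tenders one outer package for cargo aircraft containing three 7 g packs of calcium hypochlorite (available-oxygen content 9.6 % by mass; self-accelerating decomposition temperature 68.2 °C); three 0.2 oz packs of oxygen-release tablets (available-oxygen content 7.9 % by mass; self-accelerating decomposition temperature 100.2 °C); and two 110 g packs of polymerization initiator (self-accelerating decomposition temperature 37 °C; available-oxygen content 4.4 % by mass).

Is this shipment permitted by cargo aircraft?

Available-oxygen content 9.6 % by mass meets the Group DG2 criterion (Oxidizer), so the calcium hypochlorite is Group DG2.
Oxygen-release tablets: available-oxygen content 7.9 % by mass ≥ 5 % by mass → Group DG2 (Oxidizer).
Polymerization initiator: self-accelerating decomposition temperature 37 °C < 60 °C → Group DG3 (Self-Reactive).
Group DG2 net quantity: (three 7 g packs = 21 g) + (three 0.2 oz packs = 17.04 g) = 38.04 g.
38.04 g is within the cargo aircraft limit of 50 g for Group DG2.
Group DG3 quantity: two 110 g packs = 220 g.
That exceeds the Group DG3 cargo aircraft limit of 200 g.

No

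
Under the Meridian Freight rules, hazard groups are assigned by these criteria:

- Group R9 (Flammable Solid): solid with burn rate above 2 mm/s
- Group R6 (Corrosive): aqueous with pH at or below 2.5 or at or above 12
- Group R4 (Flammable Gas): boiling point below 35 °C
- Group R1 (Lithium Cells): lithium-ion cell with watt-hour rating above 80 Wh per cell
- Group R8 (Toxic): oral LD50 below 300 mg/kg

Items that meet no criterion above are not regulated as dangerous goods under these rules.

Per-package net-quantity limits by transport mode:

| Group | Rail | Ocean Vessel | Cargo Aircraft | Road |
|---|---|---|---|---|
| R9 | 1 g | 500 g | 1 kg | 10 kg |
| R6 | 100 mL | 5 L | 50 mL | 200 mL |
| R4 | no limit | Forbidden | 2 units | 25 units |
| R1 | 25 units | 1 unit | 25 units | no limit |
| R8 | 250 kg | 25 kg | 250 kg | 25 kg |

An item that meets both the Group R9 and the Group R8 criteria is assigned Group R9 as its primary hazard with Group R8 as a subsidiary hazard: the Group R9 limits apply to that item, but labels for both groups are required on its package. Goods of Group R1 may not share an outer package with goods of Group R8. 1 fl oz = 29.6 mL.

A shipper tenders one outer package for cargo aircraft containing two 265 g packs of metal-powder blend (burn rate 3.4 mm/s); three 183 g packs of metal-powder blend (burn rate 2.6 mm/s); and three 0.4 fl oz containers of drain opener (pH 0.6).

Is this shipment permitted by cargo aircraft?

With burn rate 3.4 mm/s (> 2 mm/s), the metal-powder blend falls in Group R9.
Metal-powder blend: burn rate 2.6 mm/s > 2 mm/s → Group R9 (Flammable Solid).
Drain opener: pH 0.6 ≤ 2.5 → Group R6 (Corrosive).
Group R6 quantity: three 0.4 fl oz containers = 35.52 mL.
That is within the Group R6 cargo aircraft limit of 50 mL.
Total Group R9: (two 265 g packs = 530 g) + (three 183 g packs = 549 g) = 1.079 kg.
1.079 kg exceeds the cargo aircraft limit of 1 kg for Group R9.
The segregation rule (Group R1 with Group R8) does not apply to Group R6 with Group R9.

No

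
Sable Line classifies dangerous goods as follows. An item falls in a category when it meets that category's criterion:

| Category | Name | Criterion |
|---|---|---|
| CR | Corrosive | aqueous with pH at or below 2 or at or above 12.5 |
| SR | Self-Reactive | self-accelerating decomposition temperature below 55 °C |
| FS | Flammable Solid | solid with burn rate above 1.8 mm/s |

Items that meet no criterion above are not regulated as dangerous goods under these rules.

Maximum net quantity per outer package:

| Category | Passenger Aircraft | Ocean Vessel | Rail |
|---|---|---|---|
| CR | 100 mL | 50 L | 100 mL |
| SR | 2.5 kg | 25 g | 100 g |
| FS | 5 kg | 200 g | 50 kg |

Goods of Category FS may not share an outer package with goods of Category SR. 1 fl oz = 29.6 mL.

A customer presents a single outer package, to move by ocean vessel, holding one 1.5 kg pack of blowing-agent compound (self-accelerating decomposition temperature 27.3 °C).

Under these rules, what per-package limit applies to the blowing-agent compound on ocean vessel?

25 g

With self-accelerating decomposition temperature 27.3 °C (< 55 °C), the blowing-agent compound falls in Category SR.
The ocean vessel limit for Category SR is 25 g.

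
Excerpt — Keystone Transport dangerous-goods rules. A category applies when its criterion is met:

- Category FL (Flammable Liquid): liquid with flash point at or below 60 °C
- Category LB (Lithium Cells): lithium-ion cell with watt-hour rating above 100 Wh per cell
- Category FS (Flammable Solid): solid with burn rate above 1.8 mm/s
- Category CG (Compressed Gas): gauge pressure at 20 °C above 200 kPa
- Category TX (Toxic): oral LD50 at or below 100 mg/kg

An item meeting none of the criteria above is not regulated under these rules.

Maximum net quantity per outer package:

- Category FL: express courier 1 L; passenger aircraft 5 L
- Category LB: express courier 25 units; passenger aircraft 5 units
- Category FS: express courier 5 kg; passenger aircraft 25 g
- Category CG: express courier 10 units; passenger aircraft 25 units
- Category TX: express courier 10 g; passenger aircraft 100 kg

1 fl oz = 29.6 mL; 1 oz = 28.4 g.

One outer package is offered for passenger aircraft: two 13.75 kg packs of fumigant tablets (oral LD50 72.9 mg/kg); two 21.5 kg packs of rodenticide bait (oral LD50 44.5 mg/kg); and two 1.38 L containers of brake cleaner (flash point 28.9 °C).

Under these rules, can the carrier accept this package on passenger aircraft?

Yes

Fumigant tablets: oral LD50 72.9 mg/kg ≤ 100 mg/kg → Category TX (Toxic).
Oral LD50 44.5 mg/kg meets the Category TX criterion (Toxic), so the rodenticide bait is Category TX.
With flash point 28.9 °C (≤ 60 °C), the brake cleaner falls in Category FL.
Category FL quantity: two 1.38 L containers = 2.76 L.
2.76 L is within the passenger aircraft limit of 5 L for Category FL.
Total Category TX: (two 13.75 kg packs = 27.5 kg) + (two 21.5 kg packs = 43 kg) = 70.5 kg.
That is within the Category TX passenger aircraft limit of 100 kg.
Every hazard category is within its passenger aircraft limit and no segregation rule is violated.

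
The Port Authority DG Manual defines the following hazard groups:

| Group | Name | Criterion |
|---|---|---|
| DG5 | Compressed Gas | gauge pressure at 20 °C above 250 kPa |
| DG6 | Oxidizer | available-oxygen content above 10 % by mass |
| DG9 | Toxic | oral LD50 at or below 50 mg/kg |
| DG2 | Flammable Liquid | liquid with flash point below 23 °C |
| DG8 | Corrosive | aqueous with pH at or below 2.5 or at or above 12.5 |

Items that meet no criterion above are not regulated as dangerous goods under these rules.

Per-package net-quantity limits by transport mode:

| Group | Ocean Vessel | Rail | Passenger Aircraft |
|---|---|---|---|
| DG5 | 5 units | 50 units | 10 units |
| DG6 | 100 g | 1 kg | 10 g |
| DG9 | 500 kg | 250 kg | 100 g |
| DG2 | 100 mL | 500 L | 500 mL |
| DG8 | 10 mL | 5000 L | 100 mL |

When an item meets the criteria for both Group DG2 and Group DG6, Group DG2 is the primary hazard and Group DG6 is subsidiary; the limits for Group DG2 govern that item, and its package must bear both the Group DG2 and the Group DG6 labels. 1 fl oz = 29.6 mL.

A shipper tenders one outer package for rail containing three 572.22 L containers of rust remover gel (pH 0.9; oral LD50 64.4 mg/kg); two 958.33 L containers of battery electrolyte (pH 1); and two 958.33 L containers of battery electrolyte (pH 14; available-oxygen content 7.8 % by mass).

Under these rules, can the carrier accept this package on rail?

Rust remover gel: pH 0.9 ≤ 2.5 → Group DG8 (Corrosive).
Battery electrolyte: pH 1 ≤ 2.5 → Group DG8 (Corrosive).
The battery electrolyte has pH 14, which is ≥ 12.5, so it is Group DG8 (Corrosive).
Total Group DG8: (three 572.22 L containers = 1716.66 L) + (two 958.33 L containers = 1916.66 L) + (two 958.33 L containers = 1916.66 L) = 5549.98 L.
5549.98 L > 5000 L (rail limit, Group DG8) — over the limit.

No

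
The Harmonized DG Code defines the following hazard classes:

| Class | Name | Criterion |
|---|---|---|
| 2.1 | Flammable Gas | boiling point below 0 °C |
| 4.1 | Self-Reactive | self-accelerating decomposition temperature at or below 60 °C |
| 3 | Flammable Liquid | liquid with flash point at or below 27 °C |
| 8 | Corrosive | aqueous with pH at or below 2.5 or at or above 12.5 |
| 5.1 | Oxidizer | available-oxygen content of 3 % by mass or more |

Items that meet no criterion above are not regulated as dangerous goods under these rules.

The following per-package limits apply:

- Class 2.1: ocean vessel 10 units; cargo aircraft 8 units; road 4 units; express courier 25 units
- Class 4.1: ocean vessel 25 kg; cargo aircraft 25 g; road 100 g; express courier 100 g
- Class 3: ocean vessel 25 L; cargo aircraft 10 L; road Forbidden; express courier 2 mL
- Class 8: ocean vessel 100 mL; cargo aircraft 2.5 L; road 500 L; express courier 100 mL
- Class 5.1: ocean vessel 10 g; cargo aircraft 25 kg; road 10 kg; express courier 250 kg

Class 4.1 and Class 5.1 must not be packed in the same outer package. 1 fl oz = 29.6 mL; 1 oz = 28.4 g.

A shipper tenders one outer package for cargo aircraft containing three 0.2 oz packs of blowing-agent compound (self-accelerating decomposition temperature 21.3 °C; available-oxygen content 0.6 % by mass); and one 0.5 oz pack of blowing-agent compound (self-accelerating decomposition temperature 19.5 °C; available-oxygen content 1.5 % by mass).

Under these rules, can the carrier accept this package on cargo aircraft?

The blowing-agent compound has self-accelerating decomposition temperature 21.3 °C, which is ≤ 60 °C, so it is Class 4.1 (Self-Reactive).
The blowing-agent compound has self-accelerating decomposition temperature 19.5 °C, which is ≤ 60 °C, so it is Class 4.1 (Self-Reactive).
Total Class 4.1: (three 0.2 oz packs = 17.04 g) + (one 0.5 oz pack = 14.2 g) = 31.24 g.
That exceeds the Class 4.1 cargo aircraft limit of 25 g.

No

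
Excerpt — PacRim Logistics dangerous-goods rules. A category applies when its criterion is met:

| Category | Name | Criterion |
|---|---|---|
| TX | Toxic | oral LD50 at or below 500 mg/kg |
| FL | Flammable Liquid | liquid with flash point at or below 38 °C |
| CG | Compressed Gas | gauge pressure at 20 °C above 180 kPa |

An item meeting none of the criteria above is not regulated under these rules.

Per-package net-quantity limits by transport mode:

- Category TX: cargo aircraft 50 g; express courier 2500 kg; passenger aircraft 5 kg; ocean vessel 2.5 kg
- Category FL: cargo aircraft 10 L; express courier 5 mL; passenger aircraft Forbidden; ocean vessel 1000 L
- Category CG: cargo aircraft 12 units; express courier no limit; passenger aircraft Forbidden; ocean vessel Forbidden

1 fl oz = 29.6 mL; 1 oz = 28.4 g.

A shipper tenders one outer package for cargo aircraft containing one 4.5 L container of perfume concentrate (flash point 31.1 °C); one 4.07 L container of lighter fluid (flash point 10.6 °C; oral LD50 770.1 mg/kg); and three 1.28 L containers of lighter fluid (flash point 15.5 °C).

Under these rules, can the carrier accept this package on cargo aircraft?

No

Flash point 31.1 °C meets the Category FL criterion (Flammable Liquid), so the perfume concentrate is Category FL.
With flash point 10.6 °C (≤ 38 °C), the lighter fluid falls in Category FL.
Flash point 15.5 °C meets the Category FL criterion (Flammable Liquid), so the lighter fluid is Category FL.
Category FL net quantity: 4.5 L + 4.07 L + (three 1.28 L containers = 3.84 L) = 12.41 L.
12.41 L exceeds the cargo aircraft limit of 10 L for Category FL.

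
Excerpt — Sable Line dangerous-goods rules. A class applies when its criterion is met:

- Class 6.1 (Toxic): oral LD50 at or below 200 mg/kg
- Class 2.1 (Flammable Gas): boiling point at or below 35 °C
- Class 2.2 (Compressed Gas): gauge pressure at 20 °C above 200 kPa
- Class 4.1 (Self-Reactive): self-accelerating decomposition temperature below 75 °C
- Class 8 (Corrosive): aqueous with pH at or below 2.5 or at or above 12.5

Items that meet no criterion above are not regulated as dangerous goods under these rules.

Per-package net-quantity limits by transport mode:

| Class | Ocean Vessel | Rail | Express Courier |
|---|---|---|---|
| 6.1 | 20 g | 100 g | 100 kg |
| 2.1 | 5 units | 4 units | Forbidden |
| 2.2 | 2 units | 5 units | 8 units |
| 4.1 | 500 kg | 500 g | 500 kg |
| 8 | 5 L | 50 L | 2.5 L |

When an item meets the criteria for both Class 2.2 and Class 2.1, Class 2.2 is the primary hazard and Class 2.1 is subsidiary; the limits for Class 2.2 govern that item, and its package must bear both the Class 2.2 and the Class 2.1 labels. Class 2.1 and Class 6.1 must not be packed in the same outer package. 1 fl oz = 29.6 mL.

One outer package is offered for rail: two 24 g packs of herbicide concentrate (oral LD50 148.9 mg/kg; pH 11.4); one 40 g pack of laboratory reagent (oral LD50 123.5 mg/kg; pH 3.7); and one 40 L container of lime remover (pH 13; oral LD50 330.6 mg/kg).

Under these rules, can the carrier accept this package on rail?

Yes

The herbicide concentrate has oral LD50 148.9 mg/kg, which is ≤ 200 mg/kg, so it is Class 6.1 (Toxic).
With oral LD50 123.5 mg/kg (≤ 200 mg/kg), the laboratory reagent falls in Class 6.1.
Lime remover: pH 13 ≥ 12.5 → Class 8 (Corrosive).
Class 8 quantity: 40 L.
40 L is within the rail limit of 50 L for Class 8.
Total Class 6.1: (two 24 g packs = 48 g) + 40 g = 88 g.
88 g is within the rail limit of 100 g for Class 6.1.
The segregation rule (Class 2.1 with Class 6.1) does not apply to Class 8 with Class 6.1.
Every hazard class is within its rail limit and no segregation rule is violated.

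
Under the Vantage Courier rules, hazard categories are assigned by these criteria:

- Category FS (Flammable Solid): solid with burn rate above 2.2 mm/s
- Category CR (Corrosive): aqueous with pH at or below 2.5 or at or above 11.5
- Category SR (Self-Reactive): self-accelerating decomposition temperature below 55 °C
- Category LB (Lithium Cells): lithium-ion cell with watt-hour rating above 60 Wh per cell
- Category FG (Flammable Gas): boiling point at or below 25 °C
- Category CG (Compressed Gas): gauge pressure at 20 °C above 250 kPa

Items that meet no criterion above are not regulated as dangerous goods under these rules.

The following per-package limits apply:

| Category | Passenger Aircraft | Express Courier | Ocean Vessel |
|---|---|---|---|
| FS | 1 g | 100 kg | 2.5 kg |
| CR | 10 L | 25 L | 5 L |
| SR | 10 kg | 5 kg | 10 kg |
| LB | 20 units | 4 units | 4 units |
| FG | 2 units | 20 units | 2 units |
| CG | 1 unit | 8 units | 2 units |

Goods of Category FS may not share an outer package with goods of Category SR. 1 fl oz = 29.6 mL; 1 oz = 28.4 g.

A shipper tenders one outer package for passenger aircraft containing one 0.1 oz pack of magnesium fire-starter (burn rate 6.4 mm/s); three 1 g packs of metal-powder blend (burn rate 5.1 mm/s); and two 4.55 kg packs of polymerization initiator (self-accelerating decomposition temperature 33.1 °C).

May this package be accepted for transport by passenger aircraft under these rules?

No

With burn rate 6.4 mm/s (> 2.2 mm/s), the magnesium fire-starter falls in Category FS.
Metal-powder blend: burn rate 5.1 mm/s > 2.2 mm/s → Category FS (Flammable Solid).
Polymerization initiator: self-accelerating decomposition temperature 33.1 °C < 55 °C → Category SR (Self-Reactive).
Total Category FS: (one 0.1 oz pack = 2.84 g) + (three 1 g packs = 3 g) = 5.84 g.
5.84 g exceeds the passenger aircraft limit of 1 g for Category FS.
Category SR quantity: two 4.55 kg packs = 9.1 kg.
9.1 kg ≤ 10 kg (passenger aircraft limit, Category SR) — within limit.
Category FS and Category SR may not share an outer package.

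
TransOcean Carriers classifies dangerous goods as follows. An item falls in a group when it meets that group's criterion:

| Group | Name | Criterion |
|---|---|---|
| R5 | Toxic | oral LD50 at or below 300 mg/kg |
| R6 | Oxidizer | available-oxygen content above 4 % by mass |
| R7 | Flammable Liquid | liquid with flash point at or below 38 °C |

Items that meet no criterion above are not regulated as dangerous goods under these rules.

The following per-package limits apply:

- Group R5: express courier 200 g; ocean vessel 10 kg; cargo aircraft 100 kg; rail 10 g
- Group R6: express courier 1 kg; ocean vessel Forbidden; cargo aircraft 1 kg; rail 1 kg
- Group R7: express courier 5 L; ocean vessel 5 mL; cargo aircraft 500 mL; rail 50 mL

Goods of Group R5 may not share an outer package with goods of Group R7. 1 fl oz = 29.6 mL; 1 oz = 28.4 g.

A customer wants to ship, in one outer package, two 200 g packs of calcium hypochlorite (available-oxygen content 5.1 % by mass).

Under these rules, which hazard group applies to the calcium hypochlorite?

Calcium hypochlorite: available-oxygen content 5.1 % by mass > 4 % by mass → Group R6 (Oxidizer).

Group R6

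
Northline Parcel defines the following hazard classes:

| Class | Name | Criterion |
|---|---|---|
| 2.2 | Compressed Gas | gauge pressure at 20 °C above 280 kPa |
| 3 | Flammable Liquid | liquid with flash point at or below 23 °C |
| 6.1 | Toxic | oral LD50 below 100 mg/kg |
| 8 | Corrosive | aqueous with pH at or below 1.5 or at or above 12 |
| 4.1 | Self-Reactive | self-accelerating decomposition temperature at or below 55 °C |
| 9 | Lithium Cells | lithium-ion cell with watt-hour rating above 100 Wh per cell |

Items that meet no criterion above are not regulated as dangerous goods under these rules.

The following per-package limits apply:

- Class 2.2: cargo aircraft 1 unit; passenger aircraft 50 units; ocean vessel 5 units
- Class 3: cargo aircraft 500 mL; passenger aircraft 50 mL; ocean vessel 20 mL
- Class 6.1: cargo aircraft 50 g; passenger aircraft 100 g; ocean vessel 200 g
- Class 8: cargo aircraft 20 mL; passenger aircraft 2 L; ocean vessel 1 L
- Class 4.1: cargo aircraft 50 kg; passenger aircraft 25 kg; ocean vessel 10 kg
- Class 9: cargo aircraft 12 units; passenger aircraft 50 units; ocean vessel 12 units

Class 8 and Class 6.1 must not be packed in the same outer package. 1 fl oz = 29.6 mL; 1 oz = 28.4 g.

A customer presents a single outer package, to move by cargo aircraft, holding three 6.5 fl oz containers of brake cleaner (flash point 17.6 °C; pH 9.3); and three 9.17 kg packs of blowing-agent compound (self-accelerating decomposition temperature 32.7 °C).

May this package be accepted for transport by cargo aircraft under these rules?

No

With flash point 17.6 °C (≤ 23 °C), the brake cleaner falls in Class 3.
The blowing-agent compound has self-accelerating decomposition temperature 32.7 °C, which is ≤ 55 °C, so it is Class 4.1 (Self-Reactive).
Class 3 quantity: three 6.5 fl oz containers = 577.2 mL.
577.2 mL exceeds the cargo aircraft limit of 500 mL for Class 3.
Class 4.1 quantity: three 9.17 kg packs = 27.51 kg.
27.51 kg ≤ 50 kg (cargo aircraft limit, Class 4.1) — within limit.
The segregation rule (Class 8 with Class 6.1) does not apply to Class 3 with Class 4.1.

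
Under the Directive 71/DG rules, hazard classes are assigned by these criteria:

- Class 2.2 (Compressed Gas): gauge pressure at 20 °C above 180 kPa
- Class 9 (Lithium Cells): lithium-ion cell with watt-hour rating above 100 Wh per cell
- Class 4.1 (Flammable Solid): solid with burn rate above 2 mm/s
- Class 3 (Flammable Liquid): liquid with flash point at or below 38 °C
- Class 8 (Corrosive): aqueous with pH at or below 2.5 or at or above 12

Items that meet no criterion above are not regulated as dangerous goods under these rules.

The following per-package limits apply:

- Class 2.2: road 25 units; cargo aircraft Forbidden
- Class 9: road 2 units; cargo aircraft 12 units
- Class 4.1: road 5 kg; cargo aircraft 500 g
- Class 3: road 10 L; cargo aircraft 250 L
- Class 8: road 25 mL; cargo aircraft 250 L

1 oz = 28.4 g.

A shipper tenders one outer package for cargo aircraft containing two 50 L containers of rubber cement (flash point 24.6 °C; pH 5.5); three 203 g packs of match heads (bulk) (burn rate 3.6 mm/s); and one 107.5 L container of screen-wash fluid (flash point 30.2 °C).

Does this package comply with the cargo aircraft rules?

No

Flash point 24.6 °C meets the Class 3 criterion (Flammable Liquid), so the rubber cement is Class 3.
With burn rate 3.6 mm/s (> 2 mm/s), the match heads (bulk) fall in Class 4.1.
Screen-wash fluid: flash point 30.2 °C ≤ 38 °C → Class 3 (Flammable Liquid).
Class 3 net quantity: (two 50 L containers = 100 L) + 107.5 L = 207.5 L.
207.5 L ≤ 250 L (cargo aircraft limit, Class 3) — within limit.
Class 4.1 quantity: three 203 g packs = 609 g.
609 g > 500 g (cargo aircraft limit, Class 4.1) — over the limit.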